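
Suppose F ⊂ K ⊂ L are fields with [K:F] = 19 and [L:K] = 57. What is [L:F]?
[L:F] = 1083

The tower law says that for any tower of field extensions F ⊂ K ⊂ L with finite degrees, [L:F] = [L:K] · [K:F]. Here this gives [L:F] = 57 · 19 = 1083.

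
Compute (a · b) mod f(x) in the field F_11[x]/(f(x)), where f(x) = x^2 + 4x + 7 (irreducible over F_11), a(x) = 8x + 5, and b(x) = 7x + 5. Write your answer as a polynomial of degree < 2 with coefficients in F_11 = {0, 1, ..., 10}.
a · b ≡ 5x + 7 (mod f(x))

Multiply in F_11[x]: a(x)·b(x) = (8x + 5)·(7x + 5) = x^2 + 9x + 3. This has degree ≥ 2, so divide by f(x) over F_11: x^2 + 9x + 3 = (1)·(x^2 + 4x + 7) + (5x + 7). Hence a·b ≡ 5x + 7 (mod f). (F_11[x]/(f) is a field with 11^2 = 121 elements since f is irreducible of degree 2.)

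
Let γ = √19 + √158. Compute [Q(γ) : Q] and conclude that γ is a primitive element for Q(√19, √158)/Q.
[Q(γ) : Q] = 4 (equivalently, Q(γ) = Q(√19, √158))

Obviously Q(γ) ⊆ Q(√19, √158), and [Q(√19, √158):Q] = 4 (since 19, 158 are distinct squarefree integers > 1 with 3002 not a perfect square). To show equality we compute the minimal polynomial of γ. From γ = √19 + √158: γ^2 = 19 + 2√(3002) + 158 = 177 + 2√(3002), so γ^2 - 177 = 2√(3002); squaring, (γ^2 - 177)^2 = 4·3002, i.e. γ^4 - 354γ^2 + 31329 - 12008 = 0, i.e. γ^4 - 354γ^2 + 19321 = 0. So γ is a root of x^4 - 354x^2 + 19321. This polynomial is irreducible over Q: it has no rational root (each ±√19 ± √158 is irrational), and any factorization into two quadratics over Q would force √(3002) ∈ Q (pairing opposite roots) or √19, √158 ∈ Q (other pairings), all impossible. Hence [Q(γ):Q] = 4 = [Q(√19, √158):Q], so Q(γ) = Q(√19, √158).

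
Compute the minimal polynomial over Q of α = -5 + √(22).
m_α(x) = x^2 + 10x + 3

From α + 5 = √(22), squaring gives (α + 5)^2 = 22, i.e. α^2 + 10α + 25 = 22, so α^2 + 10α + 3 = 0. The discriminant of x^2 + 10x + 3 is (10)^2 - 4·(3) = 100 - 12 = 88, and 4·(22) is not a perfect square in Q since 22 is squarefree and ≠ 1. Hence x^2 + 10x + 3 is irreducible over Q and is the minimal polynomial of α.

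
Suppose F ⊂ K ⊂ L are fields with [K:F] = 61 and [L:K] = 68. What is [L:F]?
[L:F] = 4148

The tower law says that for any tower of field extensions F ⊂ K ⊂ L with finite degrees, [L:F] = [L:K] · [K:F]. Here this gives [L:F] = 68 · 61 = 4148.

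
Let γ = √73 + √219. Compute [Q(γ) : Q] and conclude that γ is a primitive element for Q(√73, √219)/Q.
[Q(γ) : Q] = 4 (equivalently, Q(γ) = Q(√73, √219))

Obviously Q(γ) ⊆ Q(√73, √219), and [Q(√73, √219):Q] = 4 (since 73, 219 are distinct squarefree integers > 1 with 15987 not a perfect square). To show equality we compute the minimal polynomial of γ. From γ = √73 + √219: γ^2 = 73 + 2√(15987) + 219 = 292 + 2√(15987), so γ^2 - 292 = 2√(15987); squaring, (γ^2 - 292)^2 = 4·15987, i.e. γ^4 - 584γ^2 + 85264 - 63948 = 0, i.e. γ^4 - 584γ^2 + 21316 = 0. So γ is a root of x^4 - 584x^2 + 21316. This polynomial is irreducible over Q: it has no rational root (each ±√73 ± √219 is irrational), and any factorization into two quadratics over Q would force √(15987) ∈ Q (pairing opposite roots) or √73, √219 ∈ Q (other pairings), all impossible. Hence [Q(γ):Q] = 4 = [Q(√73, √219):Q], so Q(γ) = Q(√73, √219).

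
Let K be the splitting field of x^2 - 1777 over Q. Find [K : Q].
[K : Q] = 2

f(x) = x^2 - 1777 factors as (x - √1777)(x + √1777). The splitting field is K = Q(√1777). Since 1777 is squarefree and > 1, it is not a perfect square, so x^2 - 1777 is irreducible over Q and [Q(√1777) : Q] = 2. Hence [K : Q] = 2.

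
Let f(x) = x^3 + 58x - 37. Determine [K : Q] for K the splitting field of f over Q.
[K : Q] = 6

By the rational root test, any rational root of the monic integer polynomial f(x) = x^3 + 58x - 37 must be an integer dividing the constant term -37, i.e. one of ±{1, 37}. Evaluating: f(1) = 22, f(-1) = -96, f(37) = 52762, f(-37) = -52836; none is 0, so f has no rational root and is therefore irreducible over Q (a cubic with no linear factor over a field is irreducible). For an irreducible cubic, the Galois group is A_3 or S_3 according as the discriminant disc(f) = -4a^3 - 27b^2 = -4·(58)^3 - 27·(-37)^2 = -817411 is or is not a square in Q. Here disc(f) = -817411 is not a perfect square in Q, so the Galois group of f over Q is not contained in A_3 and must be all of S_3. The splitting field has degree |S_3| = 6 over Q, so [K : Q] = 6.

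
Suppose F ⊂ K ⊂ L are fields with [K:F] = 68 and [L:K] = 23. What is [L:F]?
[L:F] = 1564

The tower law says that for any tower of field extensions F ⊂ K ⊂ L with finite degrees, [L:F] = [L:K] · [K:F]. Here this gives [L:F] = 23 · 68 = 1564.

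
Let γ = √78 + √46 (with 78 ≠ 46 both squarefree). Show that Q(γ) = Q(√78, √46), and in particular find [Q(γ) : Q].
[Q(γ) : Q] = 4 (equivalently, Q(γ) = Q(√78, √46))

Obviously Q(γ) ⊆ Q(√78, √46), and [Q(√78, √46):Q] = 4 (since 78, 46 are distinct squarefree integers > 1 with 3588 not a perfect square). To show equality we compute the minimal polynomial of γ. From γ = √78 + √46: γ^2 = 78 + 2√(3588) + 46 = 124 + 2√(3588), so γ^2 - 124 = 2√(3588); squaring, (γ^2 - 124)^2 = 4·3588, i.e. γ^4 - 248γ^2 + 15376 - 14352 = 0, i.e. γ^4 - 248γ^2 + 1024 = 0. So γ is a root of x^4 - 248x^2 + 1024. This polynomial is irreducible over Q: it has no rational root (each ±√78 ± √46 is irrational), and any factorization into two quadratics over Q would force √(3588) ∈ Q (pairing opposite roots) or √78, √46 ∈ Q (other pairings), all impossible. Hence [Q(γ):Q] = 4 = [Q(√78, √46):Q], so Q(γ) = Q(√78, √46).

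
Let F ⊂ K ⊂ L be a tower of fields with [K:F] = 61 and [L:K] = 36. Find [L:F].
[L:F] = 2196

The tower law says that for any tower of field extensions F ⊂ K ⊂ L with finite degrees, [L:F] = [L:K] · [K:F]. Here this gives [L:F] = 36 · 61 = 2196.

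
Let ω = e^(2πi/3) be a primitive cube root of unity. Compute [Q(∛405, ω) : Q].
[Q(∛405, ω) : Q] = 6

[Q(∛405):Q] = 3 (min poly x^3 - 405, irreducible since 405 is not a perfect cube). [Q(ω):Q] = 2 (min poly x^2 + x + 1). Since Q(∛405) ⊂ R and ω ∉ R, we have ω ∉ Q(∛405), so x^2 + x + 1 remains irreducible over Q(∛405) and [Q(∛405, ω) : Q(∛405)] = 2. By the tower law, [Q(∛405, ω) : Q] = 3 · 2 = 6. (In fact Q(∛405, ω) is the splitting field of x^3 - 405 over Q.)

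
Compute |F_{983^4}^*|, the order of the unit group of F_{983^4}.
|F_{983^4}^*| = 933714431520

F_{983^4} has 983^4 = 933714431521 elements; its multiplicative group consists of all nonzero elements, so |F_{983^4}^*| = 933714431521 - 1 = 933714431520. (It is cyclic since any finite subgroup of the multiplicative group of a field is cyclic.)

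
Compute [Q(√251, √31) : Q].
[Q(√251, √31) : Q] = 4

[Q(√251):Q] = 2 (min poly x^2 - 251, irreducible since 251 is squarefree > 1). For the top step, suppose √31 ∈ Q(√251), say √31 = c + d√251 with c, d ∈ Q. Squaring: 31 = c^2 + 251d^2 + 2cd√251. Since √251 ∉ Q this forces 2cd = 0. If d = 0 then √31 = c ∈ Q, contradicting 31 squarefree > 1. If c = 0 then 31 = 251d^2, so 251·31 = (251d)^2 is a perfect square in Q — but 251·31 = 7781 is not a perfect square (since 251 and 31 are distinct squarefree integers). Contradiction. Hence √31 ∉ Q(√251), so x^2 - 31 stays irreducible over Q(√251) and [Q(√251, √31) : Q(√251)] = 2. By the tower law, [Q(√251, √31) : Q] = 2 · 2 = 4.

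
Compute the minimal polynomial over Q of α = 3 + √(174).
m_α(x) = x^2 - 6x - 165

From α - 3 = √(174), squaring gives (α - 3)^2 = 174, i.e. α^2 - 6α + 9 = 174, so α^2 - 6α - 165 = 0. The discriminant of x^2 - 6x - 165 is (-6)^2 - 4·(-165) = 36 + 660 = 696, and 4·(174) is not a perfect square in Q since 174 is squarefree and ≠ 1. Hence x^2 - 6x - 165 is irreducible over Q and is the minimal polynomial of α.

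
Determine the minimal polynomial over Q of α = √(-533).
m_α(x) = x^2 + 533

α satisfies α^2 + 533 = 0, so x^2 + 533 annihilates α. Since d = -533 is squarefree and ≠ 1, it is not a perfect square in Q, so x^2 + 533 has no rational root and is therefore irreducible over Q (a degree-2 polynomial over a field is irreducible iff it has no root). Hence m_α(x) = x^2 + 533.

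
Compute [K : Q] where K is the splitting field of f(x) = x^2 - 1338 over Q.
[K : Q] = 2

f(x) = x^2 - 1338 factors as (x - √1338)(x + √1338). The splitting field is K = Q(√1338). Since 1338 is squarefree and > 1, it is not a perfect square, so x^2 - 1338 is irreducible over Q and [Q(√1338) : Q] = 2. Hence [K : Q] = 2.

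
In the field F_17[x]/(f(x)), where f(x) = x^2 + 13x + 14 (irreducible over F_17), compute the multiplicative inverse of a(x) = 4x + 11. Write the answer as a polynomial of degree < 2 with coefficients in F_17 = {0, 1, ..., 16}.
a(x)^(-1) ≡ 12x + 4 (mod f(x))

Since f is irreducible over F_17, F_17[x]/(f) is a field and a(x) ≠ 0 has an inverse. Apply the extended Euclidean algorithm to f(x) and a(x) in F_17[x]: f(x) = (13x + 10)·a(x) + (6). The last nonzero remainder is the constant 6 = gcd(f, a) in F_17. Back-substituting through the division chain expresses 6 = s(x)·a(x) + t(x)·f(x) with s(x) ≡ 4x + 7 (mod f), so (4x + 7)·a(x) ≡ 6 (mod f). Multiplying by 6^(-1) ≡ 3 in F_17 gives a(x)^(-1) ≡ 3·(4x + 7) ≡ 12x + 4 (mod f). Check: (4x + 11)·(12x + 4) = 14x^2 + 12x + 10 ≡ 1 (mod x^2 + 13x + 14).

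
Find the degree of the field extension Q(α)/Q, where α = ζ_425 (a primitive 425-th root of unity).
[Q(α):Q] = 320

The minimal polynomial of ζ_425 over Q is the 425-th cyclotomic polynomial Φ_425(x), which is irreducible over Q and has degree φ(425) = 320. Hence [Q(α):Q] = φ(425) = 320.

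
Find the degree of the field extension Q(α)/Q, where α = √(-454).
[Q(α):Q] = 2

[Q(α):Q] equals the degree of the minimal polynomial of α. Here α^2 = -454 and x^2 + 454 is irreducible (d = -454 is squarefree, ≠ 1, hence not a square), so deg(m_α) = 2. Thus [Q(α):Q] = 2.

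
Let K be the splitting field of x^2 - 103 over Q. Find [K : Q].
[K : Q] = 2

f(x) = x^2 - 103 factors as (x - √103)(x + √103). The splitting field is K = Q(√103). Since 103 is squarefree and > 1, it is not a perfect square, so x^2 - 103 is irreducible over Q and [Q(√103) : Q] = 2. Hence [K : Q] = 2.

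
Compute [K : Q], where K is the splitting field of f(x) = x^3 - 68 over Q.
[K : Q] = 6

The roots of x^3 - 68 are ∛68, ω∛68, ω^2∛68 where ω = e^(2πi/3) is a primitive cube root of unity, so K = Q(∛68, ω). Now [Q(∛68):Q] = 3 (since 68 is not a perfect cube, x^3 - 68 is irreducible) and [Q(ω):Q] = 2. Both 2 and 3 divide [K:Q], and [K:Q] ≤ 3·2 = 6, so [K:Q] = 6. (Equivalently: Q(∛68) ⊂ R but ω ∉ R, so [K : Q(∛68)] = 2.)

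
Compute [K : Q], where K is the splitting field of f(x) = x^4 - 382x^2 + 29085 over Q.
[K : Q] = 4

Solving the quadratic in x^2: x^2 = (382 ± √(382^2 - 4·29085))/2 = (382 ± √29584)/2 = (382 ± 172)/2, giving x^2 = 277 or x^2 = 105. So f(x) = (x^2 - 277)(x^2 - 105) and the roots of f are ±√277, ±√105. Hence the splitting field is K = Q(√277, √105). Since 277 and 105 are distinct squarefree integers > 1, their product 29085 is not a perfect square, so √105 ∉ Q(√277). By the tower law [K:Q] = [Q(√277,√105):Q(√277)] · [Q(√277):Q] = 2 · 2 = 4.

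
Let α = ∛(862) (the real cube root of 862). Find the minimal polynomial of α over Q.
m_α(x) = x^3 - 862

α satisfies α^3 = 862, so x^3 - 862 annihilates α. By the rational root test, a rational root p/q (in lowest terms) of x^3 - 862 would satisfy p^3 = 862 q^3, forcing q = 1 and p^3 = 862; but 862 is not a perfect cube, contradiction. A monic cubic over Q with no rational root is irreducible (any nontrivial factorization would include a linear factor). Hence x^3 - 862 is the minimal polynomial of α, and in particular [Q(α):Q] = 3.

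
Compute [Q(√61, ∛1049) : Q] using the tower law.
[Q(√61, ∛1049) : Q] = 6

Let L = Q(√61, ∛1049). Since Q(√61) ⊂ L and [Q(√61):Q] = 2, the tower law gives 2 | [L:Q]. Likewise Q(∛1049) ⊂ L with [Q(∛1049):Q] = 3 (because 1049 is not a perfect cube), so 3 | [L:Q]. As gcd(2,3) = 1, [L:Q] is divisible by 6. Conversely L is generated over Q by √61 and ∛1049, so [L:Q] ≤ 2·3 = 6. Therefore [Q(√61, ∛1049) : Q] = 6.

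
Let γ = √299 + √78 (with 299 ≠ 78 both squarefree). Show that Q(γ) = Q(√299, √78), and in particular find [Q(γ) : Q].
[Q(γ) : Q] = 4 (equivalently, Q(γ) = Q(√299, √78))

Obviously Q(γ) ⊆ Q(√299, √78), and [Q(√299, √78):Q] = 4 (since 299, 78 are distinct squarefree integers > 1 with 23322 not a perfect square). To show equality we compute the minimal polynomial of γ. From γ = √299 + √78: γ^2 = 299 + 2√(23322) + 78 = 377 + 2√(23322), so γ^2 - 377 = 2√(23322); squaring, (γ^2 - 377)^2 = 4·23322, i.e. γ^4 - 754γ^2 + 142129 - 93288 = 0, i.e. γ^4 - 754γ^2 + 48841 = 0. So γ is a root of x^4 - 754x^2 + 48841. This polynomial is irreducible over Q: it has no rational root (each ±√299 ± √78 is irrational), and any factorization into two quadratics over Q would force √(23322) ∈ Q (pairing opposite roots) or √299, √78 ∈ Q (other pairings), all impossible. Hence [Q(γ):Q] = 4 = [Q(√299, √78):Q], so Q(γ) = Q(√299, √78).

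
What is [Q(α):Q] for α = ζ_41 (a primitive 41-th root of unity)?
[Q(α):Q] = 40

The minimal polynomial of ζ_41 over Q is the 41-th cyclotomic polynomial Φ_41(x), which is irreducible over Q and has degree φ(41) = 40. Hence [Q(α):Q] = φ(41) = 40.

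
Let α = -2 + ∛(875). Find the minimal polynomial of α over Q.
m_α(x) = x^3 + 6x^2 + 12x - 867

Set β = α + 2 = ∛(875), so β^3 = 875. Then (α + 2)^3 - 875 = 0, i.e. α is a root of g(x) = (x + 2)^3 - 875 = x^3 + 6x^2 + 12x - 867. Since g(x) = h(x + 2) where h(x) = x^3 - 875, and h is irreducible over Q (because 875 is not a perfect cube, so h has no rational root, and a monic cubic with no rational root is irreducible), g is also irreducible (irreducibility is preserved under the substitution x → x + 2). Hence m_α(x) = x^3 + 6x^2 + 12x - 867.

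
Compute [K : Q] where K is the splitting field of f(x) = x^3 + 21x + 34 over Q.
[K : Q] = 6

By the rational root test, any rational root of the monic integer polynomial f(x) = x^3 + 21x + 34 must be an integer dividing the constant term 34, i.e. one of ±{1, 2, 17, 34}. Evaluating: f(1) = 56, f(-1) = 12, f(2) = 84, f(-2) = -16, f(17) = 5304, f(-17) = -5236, f(34) = 40052, f(-34) = -39984; none is 0, so f has no rational root and is therefore irreducible over Q (a cubic with no linear factor over a field is irreducible). For an irreducible cubic, the Galois group is A_3 or S_3 according as the discriminant disc(f) = -4a^3 - 27b^2 = -4·(21)^3 - 27·(34)^2 = -68256 is or is not a square in Q. Here disc(f) = -68256 is not a perfect square in Q, so the Galois group of f over Q is not contained in A_3 and must be all of S_3. The splitting field has degree |S_3| = 6 over Q, so [K : Q] = 6.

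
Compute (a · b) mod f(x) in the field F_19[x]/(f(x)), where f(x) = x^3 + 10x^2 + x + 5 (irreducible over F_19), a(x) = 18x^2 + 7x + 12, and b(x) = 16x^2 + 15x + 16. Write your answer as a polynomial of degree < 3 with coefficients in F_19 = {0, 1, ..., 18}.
a · b ≡ 7x^2 + x + 9 (mod f(x))

Multiply in F_19[x]: a(x)·b(x) = (18x^2 + 7x + 12)·(16x^2 + 15x + 16) = 3x^4 + 2x^3 + 15x^2 + 7x + 2. This has degree ≥ 3, so divide by f(x) over F_19: 3x^4 + 2x^3 + 15x^2 + 7x + 2 = (3x + 10)·(x^3 + 10x^2 + x + 5) + (7x^2 + x + 9). Hence a·b ≡ 7x^2 + x + 9 (mod f). (F_19[x]/(f) is a field with 19^3 = 6859 elements since f is irreducible of degree 3.)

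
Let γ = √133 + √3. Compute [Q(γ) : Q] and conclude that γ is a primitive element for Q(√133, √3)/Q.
[Q(γ) : Q] = 4 (equivalently, Q(γ) = Q(√133, √3))

Obviously Q(γ) ⊆ Q(√133, √3), and [Q(√133, √3):Q] = 4 (since 133, 3 are distinct squarefree integers > 1 with 399 not a perfect square). To show equality we compute the minimal polynomial of γ. From γ = √133 + √3: γ^2 = 133 + 2√(399) + 3 = 136 + 2√(399), so γ^2 - 136 = 2√(399); squaring, (γ^2 - 136)^2 = 4·399, i.e. γ^4 - 272γ^2 + 18496 - 1596 = 0, i.e. γ^4 - 272γ^2 + 16900 = 0. So γ is a root of x^4 - 272x^2 + 16900. This polynomial is irreducible over Q: it has no rational root (each ±√133 ± √3 is irrational), and any factorization into two quadratics over Q would force √(399) ∈ Q (pairing opposite roots) or √133, √3 ∈ Q (other pairings), all impossible. Hence [Q(γ):Q] = 4 = [Q(√133, √3):Q], so Q(γ) = Q(√133, √3).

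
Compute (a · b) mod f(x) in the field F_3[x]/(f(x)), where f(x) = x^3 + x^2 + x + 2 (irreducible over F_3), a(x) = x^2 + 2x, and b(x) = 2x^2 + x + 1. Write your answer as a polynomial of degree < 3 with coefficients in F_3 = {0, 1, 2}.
a · b ≡ x^2 + x (mod f(x))

Multiply in F_3[x]: a(x)·b(x) = (x^2 + 2x)·(2x^2 + x + 1) = 2x^4 + 2x^3 + 2x. This has degree ≥ 3, so divide by f(x) over F_3: 2x^4 + 2x^3 + 2x = (2x)·(x^3 + x^2 + x + 2) + (x^2 + x). Hence a·b ≡ x^2 + x (mod f). (F_3[x]/(f) is a field with 3^3 = 27 elements since f is irreducible of degree 3.)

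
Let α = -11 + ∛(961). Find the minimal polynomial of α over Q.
m_α(x) = x^3 + 33x^2 + 363x + 370

Set β = α + 11 = ∛(961), so β^3 = 961. Then (α + 11)^3 - 961 = 0, i.e. α is a root of g(x) = (x + 11)^3 - 961 = x^3 + 33x^2 + 363x + 370. Since g(x) = h(x + 11) where h(x) = x^3 - 961, and h is irreducible over Q (because 961 is not a perfect cube, so h has no rational root, and a monic cubic with no rational root is irreducible), g is also irreducible (irreducibility is preserved under the substitution x → x + 11). Hence m_α(x) = x^3 + 33x^2 + 363x + 370.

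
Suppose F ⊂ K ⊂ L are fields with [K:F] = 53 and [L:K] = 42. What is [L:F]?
[L:F] = 2226

The tower law says that for any tower of field extensions F ⊂ K ⊂ L with finite degrees, [L:F] = [L:K] · [K:F]. Here this gives [L:F] = 42 · 53 = 2226.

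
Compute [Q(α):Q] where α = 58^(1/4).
[Q(α):Q] = 4

α is a root of x^4 - 58. By Eisenstein's criterion at the prime p = 2 (which divides the constant term 58 but p^2 = 4 does not, since 58 is squarefree), x^4 - 58 is irreducible over Q. Hence [Q(α):Q] = 4.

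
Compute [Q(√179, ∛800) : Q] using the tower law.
[Q(√179, ∛800) : Q] = 6

Let L = Q(√179, ∛800). Since Q(√179) ⊂ L and [Q(√179):Q] = 2, the tower law gives 2 | [L:Q]. Likewise Q(∛800) ⊂ L with [Q(∛800):Q] = 3 (because 800 is not a perfect cube), so 3 | [L:Q]. As gcd(2,3) = 1, [L:Q] is divisible by 6. Conversely L is generated over Q by √179 and ∛800, so [L:Q] ≤ 2·3 = 6. Therefore [Q(√179, ∛800) : Q] = 6.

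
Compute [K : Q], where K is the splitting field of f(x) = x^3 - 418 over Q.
[K : Q] = 6

The roots of x^3 - 418 are ∛418, ω∛418, ω^2∛418 where ω = e^(2πi/3) is a primitive cube root of unity, so K = Q(∛418, ω). Now [Q(∛418):Q] = 3 (since 418 is not a perfect cube, x^3 - 418 is irreducible) and [Q(ω):Q] = 2. Both 2 and 3 divide [K:Q], and [K:Q] ≤ 3·2 = 6, so [K:Q] = 6. (Equivalently: Q(∛418) ⊂ R but ω ∉ R, so [K : Q(∛418)] = 2.)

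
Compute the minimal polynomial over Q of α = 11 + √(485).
m_α(x) = x^2 - 22x - 364

From α - 11 = √(485), squaring gives (α - 11)^2 = 485, i.e. α^2 - 22α + 121 = 485, so α^2 - 22α - 364 = 0. The discriminant of x^2 - 22x - 364 is (-22)^2 - 4·(-364) = 484 + 1456 = 1940, and 4·(485) is not a perfect square in Q since 485 is squarefree and ≠ 1. Hence x^2 - 22x - 364 is irreducible over Q and is the minimal polynomial of α.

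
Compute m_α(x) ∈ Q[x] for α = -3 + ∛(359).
m_α(x) = x^3 + 9x^2 + 27x - 332

Set β = α + 3 = ∛(359), so β^3 = 359. Then (α + 3)^3 - 359 = 0, i.e. α is a root of g(x) = (x + 3)^3 - 359 = x^3 + 9x^2 + 27x - 332. Since g(x) = h(x + 3) where h(x) = x^3 - 359, and h is irreducible over Q (because 359 is not a perfect cube, so h has no rational root, and a monic cubic with no rational root is irreducible), g is also irreducible (irreducibility is preserved under the substitution x → x + 3). Hence m_α(x) = x^3 + 9x^2 + 27x - 332.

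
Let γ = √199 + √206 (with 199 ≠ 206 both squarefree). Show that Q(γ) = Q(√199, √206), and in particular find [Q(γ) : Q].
[Q(γ) : Q] = 4 (equivalently, Q(γ) = Q(√199, √206))

Obviously Q(γ) ⊆ Q(√199, √206), and [Q(√199, √206):Q] = 4 (since 199, 206 are distinct squarefree integers > 1 with 40994 not a perfect square). To show equality we compute the minimal polynomial of γ. From γ = √199 + √206: γ^2 = 199 + 2√(40994) + 206 = 405 + 2√(40994), so γ^2 - 405 = 2√(40994); squaring, (γ^2 - 405)^2 = 4·40994, i.e. γ^4 - 810γ^2 + 164025 - 163976 = 0, i.e. γ^4 - 810γ^2 + 49 = 0. So γ is a root of x^4 - 810x^2 + 49. This polynomial is irreducible over Q: it has no rational root (each ±√199 ± √206 is irrational), and any factorization into two quadratics over Q would force √(40994) ∈ Q (pairing opposite roots) or √199, √206 ∈ Q (other pairings), all impossible. Hence [Q(γ):Q] = 4 = [Q(√199, √206):Q], so Q(γ) = Q(√199, √206).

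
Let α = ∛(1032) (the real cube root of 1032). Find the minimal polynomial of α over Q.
m_α(x) = x^3 - 1032

α satisfies α^3 = 1032, so x^3 - 1032 annihilates α. By the rational root test, a rational root p/q (in lowest terms) of x^3 - 1032 would satisfy p^3 = 1032 q^3, forcing q = 1 and p^3 = 1032; but 1032 is not a perfect cube, contradiction. A monic cubic over Q with no rational root is irreducible (any nontrivial factorization would include a linear factor). Hence x^3 - 1032 is the minimal polynomial of α, and in particular [Q(α):Q] = 3.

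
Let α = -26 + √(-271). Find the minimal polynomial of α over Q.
m_α(x) = x^2 + 52x + 947

From α + 26 = √(-271), squaring gives (α + 26)^2 = -271, i.e. α^2 + 52α + 676 = -271, so α^2 + 52α + 947 = 0. The discriminant of x^2 + 52x + 947 is (52)^2 - 4·(947) = 2704 - 3788 = -1084, and 4·(-271) is not a perfect square in Q since -271 is squarefree and ≠ 1. Hence x^2 + 52x + 947 is irreducible over Q and is the minimal polynomial of α.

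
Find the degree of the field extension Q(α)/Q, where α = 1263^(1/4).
[Q(α):Q] = 4

α is a root of x^4 - 1263. By Eisenstein's criterion at the prime p = 3 (which divides the constant term 1263 but p^2 = 9 does not, since 1263 is squarefree), x^4 - 1263 is irreducible over Q. Hence [Q(α):Q] = 4.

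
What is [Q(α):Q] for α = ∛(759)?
[Q(α):Q] = 3

The minimal polynomial of α is x^3 - 759, irreducible over Q since 759 is not a perfect cube (so x^3 - 759 has no rational root). Hence [Q(α):Q] = deg(m_α) = 3.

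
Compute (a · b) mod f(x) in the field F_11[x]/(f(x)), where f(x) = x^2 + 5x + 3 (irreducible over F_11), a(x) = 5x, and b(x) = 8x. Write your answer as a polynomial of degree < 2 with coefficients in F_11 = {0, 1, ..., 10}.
a · b ≡ 9x + 1 (mod f(x))

Multiply in F_11[x]: a(x)·b(x) = (5x)·(8x) = 7x^2. This has degree ≥ 2, so divide by f(x) over F_11: 7x^2 = (7)·(x^2 + 5x + 3) + (9x + 1). Hence a·b ≡ 9x + 1 (mod f). (F_11[x]/(f) is a field with 11^2 = 121 elements since f is irreducible of degree 2.)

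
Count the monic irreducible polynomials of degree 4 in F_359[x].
There are 4152545820 monic irreducible polynomials of degree 4 over F_359

Each element of F_{359^4} that lies in no proper subfield is a root of exactly one monic irreducible of degree 4 over F_359, and each such polynomial has 4 distinct roots in F_{359^4}. By Möbius inversion the count is N_359(4) = (1/4) Σ_{d|4} μ(4/d) · 359^d = (1/4)(μ(4)·359^1 + μ(2)·359^2 + μ(1)·359^4) = 16610183280/4 = 4152545820.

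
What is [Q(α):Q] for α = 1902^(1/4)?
[Q(α):Q] = 4

α is a root of x^4 - 1902. By Eisenstein's criterion at the prime p = 2 (which divides the constant term 1902 but p^2 = 4 does not, since 1902 is squarefree), x^4 - 1902 is irreducible over Q. Hence [Q(α):Q] = 4.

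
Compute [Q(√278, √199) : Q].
[Q(√278, √199) : Q] = 4

[Q(√278):Q] = 2 (min poly x^2 - 278, irreducible since 278 is squarefree > 1). For the top step, suppose √199 ∈ Q(√278), say √199 = c + d√278 with c, d ∈ Q. Squaring: 199 = c^2 + 278d^2 + 2cd√278. Since √278 ∉ Q this forces 2cd = 0. If d = 0 then √199 = c ∈ Q, contradicting 199 squarefree > 1. If c = 0 then 199 = 278d^2, so 278·199 = (278d)^2 is a perfect square in Q — but 278·199 = 55322 is not a perfect square (since 278 and 199 are distinct squarefree integers). Contradiction. Hence √199 ∉ Q(√278), so x^2 - 199 stays irreducible over Q(√278) and [Q(√278, √199) : Q(√278)] = 2. By the tower law, [Q(√278, √199) : Q] = 2 · 2 = 4.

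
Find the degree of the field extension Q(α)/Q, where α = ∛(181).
[Q(α):Q] = 3

The minimal polynomial of α is x^3 - 181, irreducible over Q since 181 is not a perfect cube (so x^3 - 181 has no rational root). Hence [Q(α):Q] = deg(m_α) = 3.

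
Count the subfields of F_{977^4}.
F_{977^4} has 3 subfields

The subfields of F_{p^n} are exactly the fields F_{p^d} for d | n (each is the fixed field of the unique index-d subgroup of Gal(F_{p^n}/F_p) ≅ Z/nZ). The divisors of n = 4 are {1, 2, 4}, giving 3 subfields: F_{977^1}, F_{977^2}, F_{977^4}.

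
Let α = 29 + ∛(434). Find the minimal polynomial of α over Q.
m_α(x) = x^3 - 87x^2 + 2523x - 24823

Set β = α - 29 = ∛(434), so β^3 = 434. Then (α - 29)^3 - 434 = 0, i.e. α is a root of g(x) = (x - 29)^3 - 434 = x^3 - 87x^2 + 2523x - 24823. Since g(x) = h(x - 29) where h(x) = x^3 - 434, and h is irreducible over Q (because 434 is not a perfect cube, so h has no rational root, and a monic cubic with no rational root is irreducible), g is also irreducible (irreducibility is preserved under the substitution x → x - 29). Hence m_α(x) = x^3 - 87x^2 + 2523x - 24823.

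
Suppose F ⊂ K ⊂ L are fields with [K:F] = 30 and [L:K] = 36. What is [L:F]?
[L:F] = 1080

The tower law says that for any tower of field extensions F ⊂ K ⊂ L with finite degrees, [L:F] = [L:K] · [K:F]. Here this gives [L:F] = 36 · 30 = 1080.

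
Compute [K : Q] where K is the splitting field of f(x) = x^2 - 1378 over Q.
[K : Q] = 2

f(x) = x^2 - 1378 factors as (x - √1378)(x + √1378). The splitting field is K = Q(√1378). Since 1378 is squarefree and > 1, it is not a perfect square, so x^2 - 1378 is irreducible over Q and [Q(√1378) : Q] = 2. Hence [K : Q] = 2.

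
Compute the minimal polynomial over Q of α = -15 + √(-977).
m_α(x) = x^2 + 30x + 1202

From α + 15 = √(-977), squaring gives (α + 15)^2 = -977, i.e. α^2 + 30α + 225 = -977, so α^2 + 30α + 1202 = 0. The discriminant of x^2 + 30x + 1202 is (30)^2 - 4·(1202) = 900 - 4808 = -3908, and 4·(-977) is not a perfect square in Q since -977 is squarefree and ≠ 1. Hence x^2 + 30x + 1202 is irreducible over Q and is the minimal polynomial of α.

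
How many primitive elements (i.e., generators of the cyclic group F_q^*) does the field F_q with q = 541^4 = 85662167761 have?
There are φ(85662167760) = 21006397440 primitive elements

F_q^* is cyclic of order q - 1 = 85662167760. A cyclic group of order m has exactly φ(m) generators. Here m = 85662167760 = 2^4 · 3^3 · 5 · 13 · 271 · 11257, so the number of primitive elements is φ(85662167760) = 21006397440.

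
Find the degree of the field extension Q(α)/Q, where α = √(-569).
[Q(α):Q] = 2

[Q(α):Q] equals the degree of the minimal polynomial of α. Here α^2 = -569 and x^2 + 569 is irreducible (d = -569 is squarefree, ≠ 1, hence not a square), so deg(m_α) = 2. Thus [Q(α):Q] = 2.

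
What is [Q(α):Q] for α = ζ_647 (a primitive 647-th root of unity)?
[Q(α):Q] = 646

The minimal polynomial of ζ_647 over Q is the 647-th cyclotomic polynomial Φ_647(x), which is irreducible over Q and has degree φ(647) = 646. Hence [Q(α):Q] = φ(647) = 646.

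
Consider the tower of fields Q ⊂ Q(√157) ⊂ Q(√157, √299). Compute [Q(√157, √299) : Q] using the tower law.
[Q(√157, √299) : Q] = 4

[Q(√157):Q] = 2 (min poly x^2 - 157, irreducible since 157 is squarefree > 1). For the top step, suppose √299 ∈ Q(√157), say √299 = c + d√157 with c, d ∈ Q. Squaring: 299 = c^2 + 157d^2 + 2cd√157. Since √157 ∉ Q this forces 2cd = 0. If d = 0 then √299 = c ∈ Q, contradicting 299 squarefree > 1. If c = 0 then 299 = 157d^2, so 157·299 = (157d)^2 is a perfect square in Q — but 157·299 = 46943 is not a perfect square (since 157 and 299 are distinct squarefree integers). Contradiction. Hence √299 ∉ Q(√157), so x^2 - 299 stays irreducible over Q(√157) and [Q(√157, √299) : Q(√157)] = 2. By the tower law, [Q(√157, √299) : Q] = 2 · 2 = 4.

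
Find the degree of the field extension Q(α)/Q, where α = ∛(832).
[Q(α):Q] = 3

The minimal polynomial of α is x^3 - 832, irreducible over Q since 832 is not a perfect cube (so x^3 - 832 has no rational root). Hence [Q(α):Q] = deg(m_α) = 3.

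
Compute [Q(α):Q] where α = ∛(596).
[Q(α):Q] = 3

The minimal polynomial of α is x^3 - 596, irreducible over Q since 596 is not a perfect cube (so x^3 - 596 has no rational root). Hence [Q(α):Q] = deg(m_α) = 3.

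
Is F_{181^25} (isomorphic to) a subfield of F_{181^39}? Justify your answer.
No: F_{181^25} is not a subfield of F_{181^39}

F_{p^m} embeds in F_{p^n} iff m | n. Here 25 ∤ 39 (since 39 = 1·25 + 14 with remainder 14 ≠ 0), so F_{181^25} is not a subfield of F_{181^39}. Equivalently: if it were, the tower law would give 25 = [F_{181^25}:F_181] dividing [F_{181^39}:F_181] = 39, contradiction.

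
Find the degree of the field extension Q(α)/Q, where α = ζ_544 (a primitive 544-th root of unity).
[Q(α):Q] = 256

The minimal polynomial of ζ_544 over Q is the 544-th cyclotomic polynomial Φ_544(x), which is irreducible over Q and has degree φ(544) = 256. Hence [Q(α):Q] = φ(544) = 256.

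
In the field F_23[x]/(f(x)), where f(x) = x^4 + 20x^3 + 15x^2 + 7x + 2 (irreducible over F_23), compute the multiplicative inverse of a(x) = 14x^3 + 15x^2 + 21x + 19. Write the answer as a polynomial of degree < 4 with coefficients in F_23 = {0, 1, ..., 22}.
a(x)^(-1) ≡ 7x^3 + 6x^2 + 22x + 8 (mod f(x))

Since f is irreducible over F_23, F_23[x]/(f) is a field and a(x) ≠ 0 has an inverse. Apply the extended Euclidean algorithm to f(x) and a(x) in F_23[x]: f(x) = (5x + 1)·a(x) + (10x^2 + 6x + 6);  a(x) = (6x + 14)·(10x^2 + 6x + 6) + (16x + 4);  (10x^2 + 6x + 6) = (15x + 11)·(16x + 4) + (8). The last nonzero remainder is the constant 8 = gcd(f, a) in F_23. Back-substituting through the division chain expresses 8 = s(x)·a(x) + t(x)·f(x) with s(x) ≡ 10x^3 + 2x^2 + 15x + 18 (mod f), so (10x^3 + 2x^2 + 15x + 18)·a(x) ≡ 8 (mod f). Multiplying by 8^(-1) ≡ 3 in F_23 gives a(x)^(-1) ≡ 3·(10x^3 + 2x^2 + 15x + 18) ≡ 7x^3 + 6x^2 + 22x + 8 (mod f). Check: (14x^3 + 15x^2 + 21x + 19)·(7x^3 + 6x^2 + 22x + 8) = 6x^6 + 5x^5 + 16x^4 + 11x^3 + 6x^2 + 11x + 14 ≡ 1 (mod x^4 + 20x^3 + 15x^2 + 7x + 2).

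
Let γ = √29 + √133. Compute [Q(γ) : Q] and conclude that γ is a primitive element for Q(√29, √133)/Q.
[Q(γ) : Q] = 4 (equivalently, Q(γ) = Q(√29, √133))

Obviously Q(γ) ⊆ Q(√29, √133), and [Q(√29, √133):Q] = 4 (since 29, 133 are distinct squarefree integers > 1 with 3857 not a perfect square). To show equality we compute the minimal polynomial of γ. From γ = √29 + √133: γ^2 = 29 + 2√(3857) + 133 = 162 + 2√(3857), so γ^2 - 162 = 2√(3857); squaring, (γ^2 - 162)^2 = 4·3857, i.e. γ^4 - 324γ^2 + 26244 - 15428 = 0, i.e. γ^4 - 324γ^2 + 10816 = 0. So γ is a root of x^4 - 324x^2 + 10816. This polynomial is irreducible over Q: it has no rational root (each ±√29 ± √133 is irrational), and any factorization into two quadratics over Q would force √(3857) ∈ Q (pairing opposite roots) or √29, √133 ∈ Q (other pairings), all impossible. Hence [Q(γ):Q] = 4 = [Q(√29, √133):Q], so Q(γ) = Q(√29, √133).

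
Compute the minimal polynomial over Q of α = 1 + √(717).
m_α(x) = x^2 - 2x - 716

From α - 1 = √(717), squaring gives (α - 1)^2 = 717, i.e. α^2 - 2α + 1 = 717, so α^2 - 2α - 716 = 0. The discriminant of x^2 - 2x - 716 is (-2)^2 - 4·(-716) = 4 + 2864 = 2868, and 4·(717) is not a perfect square in Q since 717 is squarefree and ≠ 1. Hence x^2 - 2x - 716 is irreducible over Q and is the minimal polynomial of α.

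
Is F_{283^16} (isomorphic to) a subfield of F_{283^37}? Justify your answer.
No: F_{283^16} is not a subfield of F_{283^37}

F_{p^m} embeds in F_{p^n} iff m | n. Here 16 ∤ 37 (since 37 = 2·16 + 5 with remainder 5 ≠ 0), so F_{283^16} is not a subfield of F_{283^37}. Equivalently: if it were, the tower law would give 16 = [F_{283^16}:F_283] dividing [F_{283^37}:F_283] = 37, contradiction.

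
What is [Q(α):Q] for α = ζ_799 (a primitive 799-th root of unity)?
[Q(α):Q] = 736

The minimal polynomial of ζ_799 over Q is the 799-th cyclotomic polynomial Φ_799(x), which is irreducible over Q and has degree φ(799) = 736. Hence [Q(α):Q] = φ(799) = 736.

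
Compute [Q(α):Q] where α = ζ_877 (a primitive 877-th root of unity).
[Q(α):Q] = 876

The minimal polynomial of ζ_877 over Q is the 877-th cyclotomic polynomial Φ_877(x), which is irreducible over Q and has degree φ(877) = 876. Hence [Q(α):Q] = φ(877) = 876.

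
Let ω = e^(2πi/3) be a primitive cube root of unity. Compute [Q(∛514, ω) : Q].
[Q(∛514, ω) : Q] = 6

[Q(∛514):Q] = 3 (min poly x^3 - 514, irreducible since 514 is not a perfect cube). [Q(ω):Q] = 2 (min poly x^2 + x + 1). Since Q(∛514) ⊂ R and ω ∉ R, we have ω ∉ Q(∛514), so x^2 + x + 1 remains irreducible over Q(∛514) and [Q(∛514, ω) : Q(∛514)] = 2. By the tower law, [Q(∛514, ω) : Q] = 3 · 2 = 6. (In fact Q(∛514, ω) is the splitting field of x^3 - 514 over Q.)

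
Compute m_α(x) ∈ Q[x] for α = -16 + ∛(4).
m_α(x) = x^3 + 48x^2 + 768x + 4092

Set β = α + 16 = ∛(4), so β^3 = 4. Then (α + 16)^3 - 4 = 0, i.e. α is a root of g(x) = (x + 16)^3 - 4 = x^3 + 48x^2 + 768x + 4092. Since g(x) = h(x + 16) where h(x) = x^3 - 4, and h is irreducible over Q (because 4 is not a perfect cube, so h has no rational root, and a monic cubic with no rational root is irreducible), g is also irreducible (irreducibility is preserved under the substitution x → x + 16). Hence m_α(x) = x^3 + 48x^2 + 768x + 4092.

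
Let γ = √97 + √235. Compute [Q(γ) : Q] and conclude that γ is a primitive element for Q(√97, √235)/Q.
[Q(γ) : Q] = 4 (equivalently, Q(γ) = Q(√97, √235))

Obviously Q(γ) ⊆ Q(√97, √235), and [Q(√97, √235):Q] = 4 (since 97, 235 are distinct squarefree integers > 1 with 22795 not a perfect square). To show equality we compute the minimal polynomial of γ. From γ = √97 + √235: γ^2 = 97 + 2√(22795) + 235 = 332 + 2√(22795), so γ^2 - 332 = 2√(22795); squaring, (γ^2 - 332)^2 = 4·22795, i.e. γ^4 - 664γ^2 + 110224 - 91180 = 0, i.e. γ^4 - 664γ^2 + 19044 = 0. So γ is a root of x^4 - 664x^2 + 19044. This polynomial is irreducible over Q: it has no rational root (each ±√97 ± √235 is irrational), and any factorization into two quadratics over Q would force √(22795) ∈ Q (pairing opposite roots) or √97, √235 ∈ Q (other pairings), all impossible. Hence [Q(γ):Q] = 4 = [Q(√97, √235):Q], so Q(γ) = Q(√97, √235).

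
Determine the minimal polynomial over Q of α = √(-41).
m_α(x) = x^2 + 41

α satisfies α^2 + 41 = 0, so x^2 + 41 annihilates α. Since d = -41 is squarefree and ≠ 1, it is not a perfect square in Q, so x^2 + 41 has no rational root and is therefore irreducible over Q (a degree-2 polynomial over a field is irreducible iff it has no root). Hence m_α(x) = x^2 + 41.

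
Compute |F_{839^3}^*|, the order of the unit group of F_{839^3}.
|F_{839^3}^*| = 590589718

F_{839^3} has 839^3 = 590589719 elements; its multiplicative group consists of all nonzero elements, so |F_{839^3}^*| = 590589719 - 1 = 590589718. (It is cyclic since any finite subgroup of the multiplicative group of a field is cyclic.)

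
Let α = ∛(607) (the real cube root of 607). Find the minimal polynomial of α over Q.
m_α(x) = x^3 - 607

α satisfies α^3 = 607, so x^3 - 607 annihilates α. By the rational root test, a rational root p/q (in lowest terms) of x^3 - 607 would satisfy p^3 = 607 q^3, forcing q = 1 and p^3 = 607; but 607 is not a perfect cube, contradiction. A monic cubic over Q with no rational root is irreducible (any nontrivial factorization would include a linear factor). Hence x^3 - 607 is the minimal polynomial of α, and in particular [Q(α):Q] = 3.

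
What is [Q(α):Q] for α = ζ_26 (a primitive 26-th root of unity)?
[Q(α):Q] = 12

The minimal polynomial of ζ_26 over Q is the 26-th cyclotomic polynomial Φ_26(x), which is irreducible over Q and has degree φ(26) = 12. Hence [Q(α):Q] = φ(26) = 12.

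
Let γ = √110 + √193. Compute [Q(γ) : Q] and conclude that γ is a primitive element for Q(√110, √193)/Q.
[Q(γ) : Q] = 4 (equivalently, Q(γ) = Q(√110, √193))

Obviously Q(γ) ⊆ Q(√110, √193), and [Q(√110, √193):Q] = 4 (since 110, 193 are distinct squarefree integers > 1 with 21230 not a perfect square). To show equality we compute the minimal polynomial of γ. From γ = √110 + √193: γ^2 = 110 + 2√(21230) + 193 = 303 + 2√(21230), so γ^2 - 303 = 2√(21230); squaring, (γ^2 - 303)^2 = 4·21230, i.e. γ^4 - 606γ^2 + 91809 - 84920 = 0, i.e. γ^4 - 606γ^2 + 6889 = 0. So γ is a root of x^4 - 606x^2 + 6889. This polynomial is irreducible over Q: it has no rational root (each ±√110 ± √193 is irrational), and any factorization into two quadratics over Q would force √(21230) ∈ Q (pairing opposite roots) or √110, √193 ∈ Q (other pairings), all impossible. Hence [Q(γ):Q] = 4 = [Q(√110, √193):Q], so Q(γ) = Q(√110, √193).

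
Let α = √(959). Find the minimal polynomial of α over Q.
m_α(x) = x^2 - 959

α satisfies α^2 - 959 = 0, so x^2 - 959 annihilates α. Since d = 959 is squarefree and ≠ 1, it is not a perfect square in Q, so x^2 - 959 has no rational root and is therefore irreducible over Q (a degree-2 polynomial over a field is irreducible iff it has no root). Hence m_α(x) = x^2 - 959.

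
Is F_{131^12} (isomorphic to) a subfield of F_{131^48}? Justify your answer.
Yes: F_{131^12} is a subfield of F_{131^48}

F_{p^m} embeds in F_{p^n} iff m | n (since F_{p^n} is the splitting field of x^(p^n) - x, and F_{p^m} ⊂ F_{p^n} forces p^n to be a power of p^m, i.e. m | n; conversely if m | n then every root of x^(p^m) - x is a root of x^(p^n) - x). Here 12 | 48 (since 48 = 4·12), so F_{131^12} is a subfield of F_{131^48}, and [F_{131^48} : F_{131^12}] = 48/12 = 4.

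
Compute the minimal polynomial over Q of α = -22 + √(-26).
m_α(x) = x^2 + 44x + 510

From α + 22 = √(-26), squaring gives (α + 22)^2 = -26, i.e. α^2 + 44α + 484 = -26, so α^2 + 44α + 510 = 0. The discriminant of x^2 + 44x + 510 is (44)^2 - 4·(510) = 1936 - 2040 = -104, and 4·(-26) is not a perfect square in Q since -26 is squarefree and ≠ 1. Hence x^2 + 44x + 510 is irreducible over Q and is the minimal polynomial of α.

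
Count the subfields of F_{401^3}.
F_{401^3} has 2 subfields

The subfields of F_{p^n} are exactly the fields F_{p^d} for d | n (each is the fixed field of the unique index-d subgroup of Gal(F_{p^n}/F_p) ≅ Z/nZ). The divisors of n = 3 are {1, 3}, giving 2 subfields: F_{401^1}, F_{401^3}.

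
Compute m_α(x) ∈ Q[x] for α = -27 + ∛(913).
m_α(x) = x^3 + 81x^2 + 2187x + 18770

Set β = α + 27 = ∛(913), so β^3 = 913. Then (α + 27)^3 - 913 = 0, i.e. α is a root of g(x) = (x + 27)^3 - 913 = x^3 + 81x^2 + 2187x + 18770. Since g(x) = h(x + 27) where h(x) = x^3 - 913, and h is irreducible over Q (because 913 is not a perfect cube, so h has no rational root, and a monic cubic with no rational root is irreducible), g is also irreducible (irreducibility is preserved under the substitution x → x + 27). Hence m_α(x) = x^3 + 81x^2 + 2187x + 18770.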